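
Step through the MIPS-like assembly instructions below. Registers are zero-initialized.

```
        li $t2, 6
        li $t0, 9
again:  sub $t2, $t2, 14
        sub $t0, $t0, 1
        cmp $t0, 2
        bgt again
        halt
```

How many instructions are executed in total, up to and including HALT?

li $t2, 6 → $t2=6
li $t0, 9 → $t0=9
sub $t2, $t2, 14 → $t2=6-14=-8
sub $t0, $t0, 1 → $t0=9-1=8
cmp $t0, 2  (cmp 8,2)
bgt again: taken
sub $t2, $t2, 14 → $t2=(-8)-14=-22
sub $t0, $t0, 1 → $t0=8-1=7
cmp $t0, 2  (cmp 7,2)
bgt again: taken
sub $t2, $t2, 14 → $t2=(-22)-14=-36
sub $t0, $t0, 1 → $t0=7-1=6
cmp $t0, 2  (cmp 6,2)
bgt again: taken
sub $t2, $t2, 14 → $t2=(-36)-14=-50
sub $t0, $t0, 1 → $t0=6-1=5
cmp $t0, 2  (cmp 5,2)
bgt again: taken
sub $t2, $t2, 14 → $t2=(-50)-14=-64
sub $t0, $t0, 1 → $t0=5-1=4
cmp $t0, 2  (cmp 4,2)
bgt again: taken
sub $t2, $t2, 14 → $t2=(-64)-14=-78
sub $t0, $t0, 1 → $t0=4-1=3
cmp $t0, 2  (cmp 3,2)
bgt again: taken
sub $t2, $t2, 14 → $t2=(-78)-14=-92
sub $t0, $t0, 1 → $t0=3-1=2
cmp $t0, 2  (cmp 2,2)
bgt again: not taken
halt.
Total executed instructions: 31.

31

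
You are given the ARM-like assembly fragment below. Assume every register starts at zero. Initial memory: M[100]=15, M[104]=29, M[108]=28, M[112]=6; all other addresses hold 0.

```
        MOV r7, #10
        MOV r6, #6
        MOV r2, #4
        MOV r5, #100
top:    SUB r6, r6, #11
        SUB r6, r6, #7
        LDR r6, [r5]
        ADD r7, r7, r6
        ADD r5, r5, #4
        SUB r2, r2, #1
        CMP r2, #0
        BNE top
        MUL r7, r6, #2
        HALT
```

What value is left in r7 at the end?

12

r7=10
r6=6
r2=4
r5=100
r6=6-11=-5
r6=(-5)-7=-12
r6=M[100]=15
r7=10+15=25
r5=100+4=104
r2=4-1=3
CMP r2, #0  (cmp 3,0)
BNE top: taken
r6=15-11=4
r6=4-7=-3
r6=M[104]=29
r7=25+29=54
r5=104+4=108
r2=3-1=2
CMP r2, #0  (cmp 2,0)
BNE top: taken
r6=29-11=18
r6=18-7=11
r6=M[108]=28
r7=54+28=82
r5=108+4=112
r2=2-1=1
CMP r2, #0  (cmp 1,0)
BNE top: taken
r6=28-11=17
r6=17-7=10
r6=M[112]=6
r7=82+6=88
r5=112+4=116
r2=1-1=0
CMP r2, #0  (cmp 0,0)
BNE top: not taken
r7=6*2=12
halt.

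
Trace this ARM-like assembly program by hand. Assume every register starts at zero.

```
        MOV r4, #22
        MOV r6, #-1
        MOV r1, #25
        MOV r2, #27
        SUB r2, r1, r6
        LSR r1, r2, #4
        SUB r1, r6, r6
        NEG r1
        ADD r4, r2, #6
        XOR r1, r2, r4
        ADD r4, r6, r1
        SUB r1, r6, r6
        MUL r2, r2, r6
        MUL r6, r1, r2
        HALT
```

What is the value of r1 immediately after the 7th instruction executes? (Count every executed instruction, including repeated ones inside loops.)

0

after MOV r4, #22: r4=22
after MOV r6, #-1: r6=-1
after MOV r1, #25: r1=25
after MOV r2, #27: r2=27
after SUB r2, r1, r6: r2=25-(-1)=26
after LSR r1, r2, #4: r1=26>>4=1
after SUB r1, r6, r6: r1=(-1)-(-1)=0
After step 7: r1 = 0.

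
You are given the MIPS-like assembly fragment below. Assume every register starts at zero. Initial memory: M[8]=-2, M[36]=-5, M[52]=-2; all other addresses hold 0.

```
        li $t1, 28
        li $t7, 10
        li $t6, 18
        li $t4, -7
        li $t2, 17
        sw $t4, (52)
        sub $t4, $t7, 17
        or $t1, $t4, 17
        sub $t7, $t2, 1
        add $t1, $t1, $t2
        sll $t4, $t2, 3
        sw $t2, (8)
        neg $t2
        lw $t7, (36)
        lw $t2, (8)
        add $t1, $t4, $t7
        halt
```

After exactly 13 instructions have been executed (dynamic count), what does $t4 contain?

136

li $t1, 28 → $t1=28
li $t7, 10 → $t7=10
li $t6, 18 → $t6=18
li $t4, -7 → $t4=-7
li $t2, 17 → $t2=17
sw $t4, (52) → M[52]=-7
sub $t4, $t7, 17 → $t4=10-17=-7
or $t1, $t4, 17 → $t1=(-7)|17=-7
sub $t7, $t2, 1 → $t7=17-1=16
add $t1, $t1, $t2 → $t1=(-7)+17=10
sll $t4, $t2, 3 → $t4=17<<3=136
sw $t2, (8) → M[8]=17
neg $t2 → $t2=-(17)=-17
After step 13: $t4 = 136.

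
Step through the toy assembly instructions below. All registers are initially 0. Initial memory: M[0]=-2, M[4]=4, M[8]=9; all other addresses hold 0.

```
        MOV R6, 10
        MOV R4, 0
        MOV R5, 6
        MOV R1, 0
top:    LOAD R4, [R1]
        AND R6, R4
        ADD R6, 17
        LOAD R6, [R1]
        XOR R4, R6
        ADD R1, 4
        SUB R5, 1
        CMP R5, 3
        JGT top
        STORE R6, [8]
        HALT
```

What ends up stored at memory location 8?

9

MOV R6, 10 → R6=10
MOV R4, 0 → R4=0
MOV R5, 6 → R5=6
MOV R1, 0 → R1=0
LOAD R4, [R1] → R4=M[0]=-2
AND R6, R4 → R6=10&(-2)=10
ADD R6, 17 → R6=10+17=27
LOAD R6, [R1] → R6=M[0]=-2
XOR R4, R6 → R4=(-2)^(-2)=0
ADD R1, 4 → R1=0+4=4
SUB R5, 1 → R5=6-1=5
CMP R5, 3  (cmp 5,3)
JGT top: taken
LOAD R4, [R1] → R4=M[4]=4
AND R6, R4 → R6=(-2)&4=4
ADD R6, 17 → R6=4+17=21
LOAD R6, [R1] → R6=M[4]=4
XOR R4, R6 → R4=4^4=0
ADD R1, 4 → R1=4+4=8
SUB R5, 1 → R5=5-1=4
CMP R5, 3  (cmp 4,3)
JGT top: taken
LOAD R4, [R1] → R4=M[8]=9
AND R6, R4 → R6=4&9=0
ADD R6, 17 → R6=0+17=17
LOAD R6, [R1] → R6=M[8]=9
XOR R4, R6 → R4=9^9=0
ADD R1, 4 → R1=8+4=12
SUB R5, 1 → R5=4-1=3
CMP R5, 3  (cmp 3,3)
JGT top: not taken
STORE R6, [8] → M[8]=9
halt.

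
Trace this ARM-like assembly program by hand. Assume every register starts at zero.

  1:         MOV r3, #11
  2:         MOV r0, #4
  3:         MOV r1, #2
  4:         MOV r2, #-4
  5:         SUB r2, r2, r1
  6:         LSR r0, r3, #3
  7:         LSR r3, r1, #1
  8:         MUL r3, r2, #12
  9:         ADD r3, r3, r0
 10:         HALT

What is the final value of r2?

MOV r3, #11 → r3=11
MOV r0, #4 → r0=4
MOV r1, #2 → r1=2
MOV r2, #-4 → r2=-4
SUB r2, r2, r1 → r2=(-4)-2=-6
LSR r0, r3, #3 → r0=11>>3=1
LSR r3, r1, #1 → r3=2>>1=1
MUL r3, r2, #12 → r3=(-6)*12=-72
ADD r3, r3, r0 → r3=(-72)+1=-71
halt.

-6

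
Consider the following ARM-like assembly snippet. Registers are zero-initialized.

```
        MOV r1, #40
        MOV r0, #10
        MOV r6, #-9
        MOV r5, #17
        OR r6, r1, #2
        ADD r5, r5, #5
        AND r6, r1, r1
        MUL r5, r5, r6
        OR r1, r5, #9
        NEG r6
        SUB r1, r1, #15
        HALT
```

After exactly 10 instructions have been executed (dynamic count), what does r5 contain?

r1=40
r0=10
r6=-9
r5=17
r6=40|2=42
r5=17+5=22
r6=40&40=40
r5=22*40=880
r1=880|9=889
r6=-(40)=-40
After step 10: r5 = 880.

880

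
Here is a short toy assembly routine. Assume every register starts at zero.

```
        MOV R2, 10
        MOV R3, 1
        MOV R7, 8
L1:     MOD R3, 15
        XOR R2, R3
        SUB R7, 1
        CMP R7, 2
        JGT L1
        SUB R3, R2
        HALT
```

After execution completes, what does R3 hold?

R2=10
R3=1
R7=8
R3=1%15=1
R2=10^1=11
R7=8-1=7
CMP R7, 2  (cmp 7,2)
JGT L1: taken
R3=1%15=1
R2=11^1=10
R7=7-1=6
CMP R7, 2  (cmp 6,2)
JGT L1: taken
R3=1%15=1
R2=10^1=11
R7=6-1=5
CMP R7, 2  (cmp 5,2)
JGT L1: taken
R3=1%15=1
R2=11^1=10
R7=5-1=4
CMP R7, 2  (cmp 4,2)
JGT L1: taken
R3=1%15=1
R2=10^1=11
R7=4-1=3
CMP R7, 2  (cmp 3,2)
JGT L1: taken
R3=1%15=1
R2=11^1=10
R7=3-1=2
CMP R7, 2  (cmp 2,2)
JGT L1: not taken
R3=1-10=-9
halt.

-9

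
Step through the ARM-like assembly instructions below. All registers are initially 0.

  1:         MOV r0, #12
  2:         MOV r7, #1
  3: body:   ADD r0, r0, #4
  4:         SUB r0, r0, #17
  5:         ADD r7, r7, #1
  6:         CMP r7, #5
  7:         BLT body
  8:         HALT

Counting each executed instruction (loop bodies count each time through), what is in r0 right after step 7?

r0=12
r7=1
r0=12+4=16
r0=16-17=-1
r7=1+1=2
CMP r7, #5  (cmp 2,5)
BLT body: taken
After step 7: r0 = -1.

-1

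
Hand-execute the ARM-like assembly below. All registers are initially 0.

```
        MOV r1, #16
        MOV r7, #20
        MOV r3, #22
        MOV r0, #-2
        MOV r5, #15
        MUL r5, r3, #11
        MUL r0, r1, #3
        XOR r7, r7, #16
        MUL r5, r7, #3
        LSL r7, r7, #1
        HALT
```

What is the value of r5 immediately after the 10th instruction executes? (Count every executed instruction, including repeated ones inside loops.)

12

after MOV r1, #16: r1=16
after MOV r7, #20: r7=20
after MOV r3, #22: r3=22
after MOV r0, #-2: r0=-2
after MOV r5, #15: r5=15
after MUL r5, r3, #11: r5=22*11=242
after MUL r0, r1, #3: r0=16*3=48
after XOR r7, r7, #16: r7=20^16=4
after MUL r5, r7, #3: r5=4*3=12
after LSL r7, r7, #1: r7=4<<1=8
After step 10: r5 = 12.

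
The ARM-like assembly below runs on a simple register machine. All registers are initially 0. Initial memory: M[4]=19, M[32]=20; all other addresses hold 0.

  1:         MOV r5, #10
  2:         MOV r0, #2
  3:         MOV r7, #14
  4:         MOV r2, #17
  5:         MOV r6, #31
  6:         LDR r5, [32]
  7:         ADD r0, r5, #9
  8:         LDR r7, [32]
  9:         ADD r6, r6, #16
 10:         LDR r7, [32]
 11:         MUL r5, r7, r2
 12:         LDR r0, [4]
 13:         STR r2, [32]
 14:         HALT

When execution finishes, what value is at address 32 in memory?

17

after MOV r5, #10: r5=10
after MOV r0, #2: r0=2
after MOV r7, #14: r7=14
after MOV r2, #17: r2=17
after MOV r6, #31: r6=31
after LDR r5, [32]: r5=M[32]=20
after ADD r0, r5, #9: r0=20+9=29
after LDR r7, [32]: r7=M[32]=20
after ADD r6, r6, #16: r6=31+16=47
after LDR r7, [32]: r7=M[32]=20
after MUL r5, r7, r2: r5=20*17=340
after LDR r0, [4]: r0=M[4]=19
STR r2, [32] → M[32]=17
halt.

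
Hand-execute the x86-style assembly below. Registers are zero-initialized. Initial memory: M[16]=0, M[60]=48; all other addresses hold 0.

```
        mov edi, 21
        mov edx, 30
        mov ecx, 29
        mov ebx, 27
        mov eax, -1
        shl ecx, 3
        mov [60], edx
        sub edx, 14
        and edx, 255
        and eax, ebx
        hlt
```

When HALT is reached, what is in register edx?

after mov edi, 21: edi=21
after mov edx, 30: edx=30
after mov ecx, 29: ecx=29
after mov ebx, 27: ebx=27
after mov eax, -1: eax=-1
after shl ecx, 3: ecx=29<<3=232
mov [60], edx → M[60]=30
after sub edx, 14: edx=30-14=16
after and edx, 255: edx=16&255=16
after and eax, ebx: eax=(-1)&27=27
halt.

16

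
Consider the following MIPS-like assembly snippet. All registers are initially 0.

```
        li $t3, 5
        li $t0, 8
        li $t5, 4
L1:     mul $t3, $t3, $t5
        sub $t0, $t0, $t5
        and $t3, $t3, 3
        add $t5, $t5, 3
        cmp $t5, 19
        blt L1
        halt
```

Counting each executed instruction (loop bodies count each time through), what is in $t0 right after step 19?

li $t3, 5 → $t3=5
li $t0, 8 → $t0=8
li $t5, 4 → $t5=4
mul $t3, $t3, $t5 → $t3=5*4=20
sub $t0, $t0, $t5 → $t0=8-4=4
and $t3, $t3, 3 → $t3=20&3=0
add $t5, $t5, 3 → $t5=4+3=7
cmp $t5, 19  (cmp 7,19)
blt L1: taken
mul $t3, $t3, $t5 → $t3=0*7=0
sub $t0, $t0, $t5 → $t0=4-7=-3
and $t3, $t3, 3 → $t3=0&3=0
add $t5, $t5, 3 → $t5=7+3=10
cmp $t5, 19  (cmp 10,19)
blt L1: taken
mul $t3, $t3, $t5 → $t3=0*10=0
sub $t0, $t0, $t5 → $t0=(-3)-10=-13
and $t3, $t3, 3 → $t3=0&3=0
add $t5, $t5, 3 → $t5=10+3=13
After step 19: $t0 = -13.

-13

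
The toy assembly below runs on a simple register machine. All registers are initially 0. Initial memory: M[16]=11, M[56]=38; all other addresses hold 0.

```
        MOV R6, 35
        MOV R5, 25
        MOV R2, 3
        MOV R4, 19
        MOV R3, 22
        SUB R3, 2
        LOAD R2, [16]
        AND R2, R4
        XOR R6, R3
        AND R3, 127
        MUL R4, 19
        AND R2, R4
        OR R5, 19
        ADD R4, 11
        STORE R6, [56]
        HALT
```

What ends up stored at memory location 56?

55

R6=35
R5=25
R2=3
R4=19
R3=22
R3=22-2=20
R2=M[16]=11
R2=11&19=3
R6=35^20=55
R3=20&127=20
R4=19*19=361
R2=3&361=1
R5=25|19=27
R4=361+11=372
STORE R6, [56] → M[56]=55
halt.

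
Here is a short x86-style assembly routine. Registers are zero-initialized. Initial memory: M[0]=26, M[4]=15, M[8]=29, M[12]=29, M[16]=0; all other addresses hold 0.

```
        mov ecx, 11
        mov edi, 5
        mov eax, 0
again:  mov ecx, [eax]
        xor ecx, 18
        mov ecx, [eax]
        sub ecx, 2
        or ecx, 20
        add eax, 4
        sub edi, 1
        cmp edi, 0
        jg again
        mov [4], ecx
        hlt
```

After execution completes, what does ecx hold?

mov ecx, 11 → ecx=11
mov edi, 5 → edi=5
mov eax, 0 → eax=0
mov ecx, [eax] → ecx=M[0]=26
xor ecx, 18 → ecx=26^18=8
mov ecx, [eax] → ecx=M[0]=26
sub ecx, 2 → ecx=26-2=24
or ecx, 20 → ecx=24|20=28
add eax, 4 → eax=0+4=4
sub edi, 1 → edi=5-1=4
cmp edi, 0  (cmp 4,0)
jg again: taken
mov ecx, [eax] → ecx=M[4]=15
xor ecx, 18 → ecx=15^18=29
mov ecx, [eax] → ecx=M[4]=15
sub ecx, 2 → ecx=15-2=13
or ecx, 20 → ecx=13|20=29
add eax, 4 → eax=4+4=8
sub edi, 1 → edi=4-1=3
cmp edi, 0  (cmp 3,0)
jg again: taken
mov ecx, [eax] → ecx=M[8]=29
xor ecx, 18 → ecx=29^18=15
mov ecx, [eax] → ecx=M[8]=29
sub ecx, 2 → ecx=29-2=27
or ecx, 20 → ecx=27|20=31
add eax, 4 → eax=8+4=12
sub edi, 1 → edi=3-1=2
cmp edi, 0  (cmp 2,0)
jg again: taken
mov ecx, [eax] → ecx=M[12]=29
xor ecx, 18 → ecx=29^18=15
mov ecx, [eax] → ecx=M[12]=29
sub ecx, 2 → ecx=29-2=27
or ecx, 20 → ecx=27|20=31
add eax, 4 → eax=12+4=16
sub edi, 1 → edi=2-1=1
cmp edi, 0  (cmp 1,0)
jg again: taken
mov ecx, [eax] → ecx=M[16]=0
xor ecx, 18 → ecx=0^18=18
mov ecx, [eax] → ecx=M[16]=0
sub ecx, 2 → ecx=0-2=-2
or ecx, 20 → ecx=(-2)|20=-2
add eax, 4 → eax=16+4=20
sub edi, 1 → edi=1-1=0
cmp edi, 0  (cmp 0,0)
jg again: not taken
mov [4], ecx → M[4]=-2
halt.

-2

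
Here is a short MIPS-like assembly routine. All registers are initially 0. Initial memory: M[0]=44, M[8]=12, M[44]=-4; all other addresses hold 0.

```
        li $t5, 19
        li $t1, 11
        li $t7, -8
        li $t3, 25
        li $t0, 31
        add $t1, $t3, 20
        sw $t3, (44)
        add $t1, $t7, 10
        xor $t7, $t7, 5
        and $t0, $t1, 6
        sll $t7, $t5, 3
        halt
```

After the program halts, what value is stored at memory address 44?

after li $t5, 19: $t5=19
after li $t1, 11: $t1=11
after li $t7, -8: $t7=-8
after li $t3, 25: $t3=25
after li $t0, 31: $t0=31
after add $t1, $t3, 20: $t1=25+20=45
sw $t3, (44) → M[44]=25
after add $t1, $t7, 10: $t1=(-8)+10=2
after xor $t7, $t7, 5: $t7=(-8)^5=-3
after and $t0, $t1, 6: $t0=2&6=2
after sll $t7, $t5, 3: $t7=19<<3=152
halt.

25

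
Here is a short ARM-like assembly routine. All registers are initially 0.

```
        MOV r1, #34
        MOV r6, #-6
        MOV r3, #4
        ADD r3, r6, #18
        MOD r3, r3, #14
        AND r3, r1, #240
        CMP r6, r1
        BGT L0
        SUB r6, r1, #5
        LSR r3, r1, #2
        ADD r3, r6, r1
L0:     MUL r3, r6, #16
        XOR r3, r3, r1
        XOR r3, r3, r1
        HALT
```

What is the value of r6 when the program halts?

29

after MOV r1, #34: r1=34
after MOV r6, #-6: r6=-6
after MOV r3, #4: r3=4
after ADD r3, r6, #18: r3=(-6)+18=12
after MOD r3, r3, #14: r3=12%14=12
after AND r3, r1, #240: r3=34&240=32
CMP r6, r1  (cmp -6,34)
BGT L0: not taken
after SUB r6, r1, #5: r6=34-5=29
after LSR r3, r1, #2: r3=34>>2=8
after ADD r3, r6, r1: r3=29+34=63
after MUL r3, r6, #16: r3=29*16=464
after XOR r3, r3, r1: r3=464^34=498
after XOR r3, r3, r1: r3=498^34=464
halt.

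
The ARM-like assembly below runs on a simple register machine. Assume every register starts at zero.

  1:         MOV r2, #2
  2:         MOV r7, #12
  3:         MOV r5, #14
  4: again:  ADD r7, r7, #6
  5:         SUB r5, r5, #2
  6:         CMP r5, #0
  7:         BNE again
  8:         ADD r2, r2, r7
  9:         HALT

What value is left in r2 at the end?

r2=2
r7=12
r5=14
r7=12+6=18
r5=14-2=12
CMP r5, #0  (cmp 12,0)
BNE again: taken
r7=18+6=24
r5=12-2=10
CMP r5, #0  (cmp 10,0)
BNE again: taken
r7=24+6=30
r5=10-2=8
CMP r5, #0  (cmp 8,0)
BNE again: taken
r7=30+6=36
r5=8-2=6
CMP r5, #0  (cmp 6,0)
BNE again: taken
r7=36+6=42
r5=6-2=4
CMP r5, #0  (cmp 4,0)
BNE again: taken
r7=42+6=48
r5=4-2=2
CMP r5, #0  (cmp 2,0)
BNE again: taken
r7=48+6=54
r5=2-2=0
CMP r5, #0  (cmp 0,0)
BNE again: not taken
r2=2+54=56
halt.

56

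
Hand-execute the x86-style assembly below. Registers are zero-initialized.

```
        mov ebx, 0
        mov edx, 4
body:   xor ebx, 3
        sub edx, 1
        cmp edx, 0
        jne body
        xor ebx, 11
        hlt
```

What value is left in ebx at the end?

ebx=0
edx=4
ebx=0^3=3
edx=4-1=3
cmp edx, 0  (cmp 3,0)
jne body: taken
ebx=3^3=0
edx=3-1=2
cmp edx, 0  (cmp 2,0)
jne body: taken
ebx=0^3=3
edx=2-1=1
cmp edx, 0  (cmp 1,0)
jne body: taken
ebx=3^3=0
edx=1-1=0
cmp edx, 0  (cmp 0,0)
jne body: not taken
ebx=0^11=11
halt.

11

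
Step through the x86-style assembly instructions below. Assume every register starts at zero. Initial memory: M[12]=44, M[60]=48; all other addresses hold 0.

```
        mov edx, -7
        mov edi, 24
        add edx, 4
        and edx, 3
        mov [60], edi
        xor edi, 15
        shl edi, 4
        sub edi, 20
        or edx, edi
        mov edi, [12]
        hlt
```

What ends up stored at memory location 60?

after mov edx, -7: edx=-7
after mov edi, 24: edi=24
after add edx, 4: edx=(-7)+4=-3
after and edx, 3: edx=(-3)&3=1
mov [60], edi → M[60]=24
after xor edi, 15: edi=24^15=23
after shl edi, 4: edi=23<<4=368
after sub edi, 20: edi=368-20=348
after or edx, edi: edx=1|348=349
after mov edi, [12]: edi=M[12]=44
halt.

24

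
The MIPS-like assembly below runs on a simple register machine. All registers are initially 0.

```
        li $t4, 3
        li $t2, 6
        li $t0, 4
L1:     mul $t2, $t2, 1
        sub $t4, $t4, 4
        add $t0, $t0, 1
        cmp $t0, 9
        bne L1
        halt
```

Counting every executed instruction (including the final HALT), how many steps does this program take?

29

$t4=3
$t2=6
$t0=4
$t2=6*1=6
$t4=3-4=-1
$t0=4+1=5
cmp $t0, 9  (cmp 5,9)
bne L1: taken
$t2=6*1=6
$t4=(-1)-4=-5
$t0=5+1=6
cmp $t0, 9  (cmp 6,9)
bne L1: taken
$t2=6*1=6
$t4=(-5)-4=-9
$t0=6+1=7
cmp $t0, 9  (cmp 7,9)
bne L1: taken
$t2=6*1=6
$t4=(-9)-4=-13
$t0=7+1=8
cmp $t0, 9  (cmp 8,9)
bne L1: taken
$t2=6*1=6
$t4=(-13)-4=-17
$t0=8+1=9
cmp $t0, 9  (cmp 9,9)
bne L1: not taken
halt.
Total executed instructions: 29.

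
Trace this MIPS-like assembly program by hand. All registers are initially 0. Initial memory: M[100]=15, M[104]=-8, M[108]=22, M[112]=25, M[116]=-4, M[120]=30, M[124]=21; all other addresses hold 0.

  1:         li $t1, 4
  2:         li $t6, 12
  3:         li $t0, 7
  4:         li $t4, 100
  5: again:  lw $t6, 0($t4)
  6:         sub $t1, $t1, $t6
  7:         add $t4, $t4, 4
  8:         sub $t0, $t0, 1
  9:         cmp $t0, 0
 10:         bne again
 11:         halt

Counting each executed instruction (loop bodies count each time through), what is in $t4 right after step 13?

li $t1, 4 → $t1=4
li $t6, 12 → $t6=12
li $t0, 7 → $t0=7
li $t4, 100 → $t4=100
lw $t6, 0($t4) → $t6=M[100]=15
sub $t1, $t1, $t6 → $t1=4-15=-11
add $t4, $t4, 4 → $t4=100+4=104
sub $t0, $t0, 1 → $t0=7-1=6
cmp $t0, 0  (cmp 6,0)
bne again: taken
lw $t6, 0($t4) → $t6=M[104]=-8
sub $t1, $t1, $t6 → $t1=(-11)-(-8)=-3
add $t4, $t4, 4 → $t4=104+4=108
After step 13: $t4 = 108.

108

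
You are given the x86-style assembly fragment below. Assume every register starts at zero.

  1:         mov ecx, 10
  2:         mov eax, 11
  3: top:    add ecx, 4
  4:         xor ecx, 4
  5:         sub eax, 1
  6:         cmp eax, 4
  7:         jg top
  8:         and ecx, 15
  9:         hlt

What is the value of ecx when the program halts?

10

after mov ecx, 10: ecx=10
after mov eax, 11: eax=11
after add ecx, 4: ecx=10+4=14
after xor ecx, 4: ecx=14^4=10
after sub eax, 1: eax=11-1=10
cmp eax, 4  (cmp 10,4)
jg top: taken
after add ecx, 4: ecx=10+4=14
after xor ecx, 4: ecx=14^4=10
after sub eax, 1: eax=10-1=9
cmp eax, 4  (cmp 9,4)
jg top: taken
after add ecx, 4: ecx=10+4=14
after xor ecx, 4: ecx=14^4=10
after sub eax, 1: eax=9-1=8
cmp eax, 4  (cmp 8,4)
jg top: taken
after add ecx, 4: ecx=10+4=14
after xor ecx, 4: ecx=14^4=10
after sub eax, 1: eax=8-1=7
cmp eax, 4  (cmp 7,4)
jg top: taken
after add ecx, 4: ecx=10+4=14
after xor ecx, 4: ecx=14^4=10
after sub eax, 1: eax=7-1=6
cmp eax, 4  (cmp 6,4)
jg top: taken
after add ecx, 4: ecx=10+4=14
after xor ecx, 4: ecx=14^4=10
after sub eax, 1: eax=6-1=5
cmp eax, 4  (cmp 5,4)
jg top: taken
after add ecx, 4: ecx=10+4=14
after xor ecx, 4: ecx=14^4=10
after sub eax, 1: eax=5-1=4
cmp eax, 4  (cmp 4,4)
jg top: not taken
after and ecx, 15: ecx=10&15=10
halt.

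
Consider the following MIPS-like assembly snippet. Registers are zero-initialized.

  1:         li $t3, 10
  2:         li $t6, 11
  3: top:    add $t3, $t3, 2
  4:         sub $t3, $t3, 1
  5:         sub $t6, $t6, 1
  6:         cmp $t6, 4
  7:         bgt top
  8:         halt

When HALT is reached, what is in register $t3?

17

li $t3, 10 → $t3=10
li $t6, 11 → $t6=11
add $t3, $t3, 2 → $t3=10+2=12
sub $t3, $t3, 1 → $t3=12-1=11
sub $t6, $t6, 1 → $t6=11-1=10
cmp $t6, 4  (cmp 10,4)
bgt top: taken
add $t3, $t3, 2 → $t3=11+2=13
sub $t3, $t3, 1 → $t3=13-1=12
sub $t6, $t6, 1 → $t6=10-1=9
cmp $t6, 4  (cmp 9,4)
bgt top: taken
add $t3, $t3, 2 → $t3=12+2=14
sub $t3, $t3, 1 → $t3=14-1=13
sub $t6, $t6, 1 → $t6=9-1=8
cmp $t6, 4  (cmp 8,4)
bgt top: taken
add $t3, $t3, 2 → $t3=13+2=15
sub $t3, $t3, 1 → $t3=15-1=14
sub $t6, $t6, 1 → $t6=8-1=7
cmp $t6, 4  (cmp 7,4)
bgt top: taken
add $t3, $t3, 2 → $t3=14+2=16
sub $t3, $t3, 1 → $t3=16-1=15
sub $t6, $t6, 1 → $t6=7-1=6
cmp $t6, 4  (cmp 6,4)
bgt top: taken
add $t3, $t3, 2 → $t3=15+2=17
sub $t3, $t3, 1 → $t3=17-1=16
sub $t6, $t6, 1 → $t6=6-1=5
cmp $t6, 4  (cmp 5,4)
bgt top: taken
add $t3, $t3, 2 → $t3=16+2=18
sub $t3, $t3, 1 → $t3=18-1=17
sub $t6, $t6, 1 → $t6=5-1=4
cmp $t6, 4  (cmp 4,4)
bgt top: not taken
halt.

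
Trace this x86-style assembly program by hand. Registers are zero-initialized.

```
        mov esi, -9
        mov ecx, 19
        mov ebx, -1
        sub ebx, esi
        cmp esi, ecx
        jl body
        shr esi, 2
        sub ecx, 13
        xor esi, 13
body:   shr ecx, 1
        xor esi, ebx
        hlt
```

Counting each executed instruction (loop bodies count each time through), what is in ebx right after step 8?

esi=-9
ecx=19
ebx=-1
ebx=(-1)-(-9)=8
cmp esi, ecx  (cmp -9,19)
jl body: taken
ecx=19>>1=9
esi=(-9)^8=-1
After step 8: ebx = 8.

8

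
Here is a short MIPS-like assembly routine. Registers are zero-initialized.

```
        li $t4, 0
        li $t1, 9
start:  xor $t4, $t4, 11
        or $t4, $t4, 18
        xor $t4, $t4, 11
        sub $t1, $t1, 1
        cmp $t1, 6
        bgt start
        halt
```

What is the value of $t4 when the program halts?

16

li $t4, 0 → $t4=0
li $t1, 9 → $t1=9
xor $t4, $t4, 11 → $t4=0^11=11
or $t4, $t4, 18 → $t4=11|18=27
xor $t4, $t4, 11 → $t4=27^11=16
sub $t1, $t1, 1 → $t1=9-1=8
cmp $t1, 6  (cmp 8,6)
bgt start: taken
xor $t4, $t4, 11 → $t4=16^11=27
or $t4, $t4, 18 → $t4=27|18=27
xor $t4, $t4, 11 → $t4=27^11=16
sub $t1, $t1, 1 → $t1=8-1=7
cmp $t1, 6  (cmp 7,6)
bgt start: taken
xor $t4, $t4, 11 → $t4=16^11=27
or $t4, $t4, 18 → $t4=27|18=27
xor $t4, $t4, 11 → $t4=27^11=16
sub $t1, $t1, 1 → $t1=7-1=6
cmp $t1, 6  (cmp 6,6)
bgt start: not taken
halt.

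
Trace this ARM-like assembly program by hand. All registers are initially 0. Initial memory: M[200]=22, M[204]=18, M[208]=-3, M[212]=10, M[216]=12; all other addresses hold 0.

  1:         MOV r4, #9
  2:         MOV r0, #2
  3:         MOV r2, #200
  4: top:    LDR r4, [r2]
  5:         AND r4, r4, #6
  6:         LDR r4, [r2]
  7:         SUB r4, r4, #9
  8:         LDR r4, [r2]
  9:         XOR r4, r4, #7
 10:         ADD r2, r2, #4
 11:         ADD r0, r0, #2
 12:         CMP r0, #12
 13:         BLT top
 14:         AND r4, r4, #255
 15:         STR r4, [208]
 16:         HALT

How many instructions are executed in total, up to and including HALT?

after MOV r4, #9: r4=9
after MOV r0, #2: r0=2
after MOV r2, #200: r2=200
after LDR r4, [r2]: r4=M[200]=22
after AND r4, r4, #6: r4=22&6=6
after LDR r4, [r2]: r4=M[200]=22
after SUB r4, r4, #9: r4=22-9=13
after LDR r4, [r2]: r4=M[200]=22
after XOR r4, r4, #7: r4=22^7=17
after ADD r2, r2, #4: r2=200+4=204
after ADD r0, r0, #2: r0=2+2=4
CMP r0, #12  (cmp 4,12)
BLT top: taken
after LDR r4, [r2]: r4=M[204]=18
after AND r4, r4, #6: r4=18&6=2
after LDR r4, [r2]: r4=M[204]=18
after SUB r4, r4, #9: r4=18-9=9
after LDR r4, [r2]: r4=M[204]=18
after XOR r4, r4, #7: r4=18^7=21
after ADD r2, r2, #4: r2=204+4=208
after ADD r0, r0, #2: r0=4+2=6
CMP r0, #12  (cmp 6,12)
BLT top: taken
after LDR r4, [r2]: r4=M[208]=-3
after AND r4, r4, #6: r4=(-3)&6=4
after LDR r4, [r2]: r4=M[208]=-3
after SUB r4, r4, #9: r4=(-3)-9=-12
after LDR r4, [r2]: r4=M[208]=-3
after XOR r4, r4, #7: r4=(-3)^7=-6
after ADD r2, r2, #4: r2=208+4=212
after ADD r0, r0, #2: r0=6+2=8
CMP r0, #12  (cmp 8,12)
BLT top: taken
after LDR r4, [r2]: r4=M[212]=10
after AND r4, r4, #6: r4=10&6=2
after LDR r4, [r2]: r4=M[212]=10
after SUB r4, r4, #9: r4=10-9=1
after LDR r4, [r2]: r4=M[212]=10
after XOR r4, r4, #7: r4=10^7=13
after ADD r2, r2, #4: r2=212+4=216
after ADD r0, r0, #2: r0=8+2=10
CMP r0, #12  (cmp 10,12)
BLT top: taken
after LDR r4, [r2]: r4=M[216]=12
after AND r4, r4, #6: r4=12&6=4
after LDR r4, [r2]: r4=M[216]=12
after SUB r4, r4, #9: r4=12-9=3
after LDR r4, [r2]: r4=M[216]=12
after XOR r4, r4, #7: r4=12^7=11
after ADD r2, r2, #4: r2=216+4=220
after ADD r0, r0, #2: r0=10+2=12
CMP r0, #12  (cmp 12,12)
BLT top: not taken
after AND r4, r4, #255: r4=11&255=11
STR r4, [208] → M[208]=11
halt.
Total executed instructions: 56.

56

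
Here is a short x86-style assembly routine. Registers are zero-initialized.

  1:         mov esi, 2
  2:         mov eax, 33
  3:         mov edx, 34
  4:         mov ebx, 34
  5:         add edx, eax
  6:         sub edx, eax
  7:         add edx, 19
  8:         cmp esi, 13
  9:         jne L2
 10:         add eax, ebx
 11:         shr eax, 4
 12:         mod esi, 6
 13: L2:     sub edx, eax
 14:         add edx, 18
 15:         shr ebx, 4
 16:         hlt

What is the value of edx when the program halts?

38

after mov esi, 2: esi=2
after mov eax, 33: eax=33
after mov edx, 34: edx=34
after mov ebx, 34: ebx=34
after add edx, eax: edx=34+33=67
after sub edx, eax: edx=67-33=34
after add edx, 19: edx=34+19=53
cmp esi, 13  (cmp 2,13)
jne L2: taken
after sub edx, eax: edx=53-33=20
after add edx, 18: edx=20+18=38
after shr ebx, 4: ebx=34>>4=2
halt.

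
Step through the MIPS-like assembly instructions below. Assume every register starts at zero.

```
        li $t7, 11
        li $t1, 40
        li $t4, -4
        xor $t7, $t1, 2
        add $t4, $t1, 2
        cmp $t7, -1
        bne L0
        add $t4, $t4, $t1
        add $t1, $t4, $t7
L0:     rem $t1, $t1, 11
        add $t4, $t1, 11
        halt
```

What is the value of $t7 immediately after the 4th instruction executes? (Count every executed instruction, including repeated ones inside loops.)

$t7=11
$t1=40
$t4=-4
$t7=40^2=42
After step 4: $t7 = 42.

42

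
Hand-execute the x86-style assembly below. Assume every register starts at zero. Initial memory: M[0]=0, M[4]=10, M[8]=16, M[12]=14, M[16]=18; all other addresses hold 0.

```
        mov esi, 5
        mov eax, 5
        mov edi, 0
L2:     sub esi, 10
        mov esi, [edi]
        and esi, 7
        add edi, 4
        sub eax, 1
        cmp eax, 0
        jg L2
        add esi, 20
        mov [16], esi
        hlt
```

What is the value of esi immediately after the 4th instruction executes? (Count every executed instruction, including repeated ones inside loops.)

esi=5
eax=5
edi=0
esi=5-10=-5
After step 4: esi = -5.

-5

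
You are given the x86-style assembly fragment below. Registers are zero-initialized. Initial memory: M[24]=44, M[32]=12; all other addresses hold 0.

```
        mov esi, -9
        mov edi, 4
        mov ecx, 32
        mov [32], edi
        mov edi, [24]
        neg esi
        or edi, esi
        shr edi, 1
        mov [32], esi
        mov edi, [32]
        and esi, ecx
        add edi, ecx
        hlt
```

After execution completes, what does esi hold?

0

esi=-9
edi=4
ecx=32
mov [32], edi → M[32]=4
edi=M[24]=44
esi=-(-9)=9
edi=44|9=45
edi=45>>1=22
mov [32], esi → M[32]=9
edi=M[32]=9
esi=9&32=0
edi=9+32=41
halt.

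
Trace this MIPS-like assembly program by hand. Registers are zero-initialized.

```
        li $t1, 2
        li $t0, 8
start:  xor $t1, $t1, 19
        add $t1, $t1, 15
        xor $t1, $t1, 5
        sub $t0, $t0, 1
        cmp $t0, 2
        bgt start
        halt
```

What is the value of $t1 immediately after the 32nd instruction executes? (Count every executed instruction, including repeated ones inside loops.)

after li $t1, 2: $t1=2
after li $t0, 8: $t0=8
after xor $t1, $t1, 19: $t1=2^19=17
after add $t1, $t1, 15: $t1=17+15=32
after xor $t1, $t1, 5: $t1=32^5=37
after sub $t0, $t0, 1: $t0=8-1=7
cmp $t0, 2  (cmp 7,2)
bgt start: taken
after xor $t1, $t1, 19: $t1=37^19=54
after add $t1, $t1, 15: $t1=54+15=69
after xor $t1, $t1, 5: $t1=69^5=64
after sub $t0, $t0, 1: $t0=7-1=6
cmp $t0, 2  (cmp 6,2)
bgt start: taken
after xor $t1, $t1, 19: $t1=64^19=83
after add $t1, $t1, 15: $t1=83+15=98
after xor $t1, $t1, 5: $t1=98^5=103
after sub $t0, $t0, 1: $t0=6-1=5
cmp $t0, 2  (cmp 5,2)
bgt start: taken
after xor $t1, $t1, 19: $t1=103^19=116
after add $t1, $t1, 15: $t1=116+15=131
after xor $t1, $t1, 5: $t1=131^5=134
after sub $t0, $t0, 1: $t0=5-1=4
cmp $t0, 2  (cmp 4,2)
bgt start: taken
after xor $t1, $t1, 19: $t1=134^19=149
after add $t1, $t1, 15: $t1=149+15=164
after xor $t1, $t1, 5: $t1=164^5=161
after sub $t0, $t0, 1: $t0=4-1=3
cmp $t0, 2  (cmp 3,2)
bgt start: taken
After step 32: $t1 = 161.

161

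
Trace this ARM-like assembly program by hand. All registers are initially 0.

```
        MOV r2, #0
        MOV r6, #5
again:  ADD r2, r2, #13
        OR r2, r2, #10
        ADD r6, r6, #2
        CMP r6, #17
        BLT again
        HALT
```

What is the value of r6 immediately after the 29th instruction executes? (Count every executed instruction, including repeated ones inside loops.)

15

after MOV r2, #0: r2=0
after MOV r6, #5: r6=5
after ADD r2, r2, #13: r2=0+13=13
after OR r2, r2, #10: r2=13|10=15
after ADD r6, r6, #2: r6=5+2=7
CMP r6, #17  (cmp 7,17)
BLT again: taken
after ADD r2, r2, #13: r2=15+13=28
after OR r2, r2, #10: r2=28|10=30
after ADD r6, r6, #2: r6=7+2=9
CMP r6, #17  (cmp 9,17)
BLT again: taken
after ADD r2, r2, #13: r2=30+13=43
after OR r2, r2, #10: r2=43|10=43
after ADD r6, r6, #2: r6=9+2=11
CMP r6, #17  (cmp 11,17)
BLT again: taken
after ADD r2, r2, #13: r2=43+13=56
after OR r2, r2, #10: r2=56|10=58
after ADD r6, r6, #2: r6=11+2=13
CMP r6, #17  (cmp 13,17)
BLT again: taken
after ADD r2, r2, #13: r2=58+13=71
after OR r2, r2, #10: r2=71|10=79
after ADD r6, r6, #2: r6=13+2=15
CMP r6, #17  (cmp 15,17)
BLT again: taken
after ADD r2, r2, #13: r2=79+13=92
after OR r2, r2, #10: r2=92|10=94
After step 29: r6 = 15.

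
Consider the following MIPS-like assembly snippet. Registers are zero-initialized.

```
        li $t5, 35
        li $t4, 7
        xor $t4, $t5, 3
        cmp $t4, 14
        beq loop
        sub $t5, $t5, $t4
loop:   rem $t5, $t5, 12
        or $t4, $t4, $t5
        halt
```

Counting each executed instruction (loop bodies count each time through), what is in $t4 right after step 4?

after li $t5, 35: $t5=35
after li $t4, 7: $t4=7
after xor $t4, $t5, 3: $t4=35^3=32
cmp $t4, 14  (cmp 32,14)
After step 4: $t4 = 32.

32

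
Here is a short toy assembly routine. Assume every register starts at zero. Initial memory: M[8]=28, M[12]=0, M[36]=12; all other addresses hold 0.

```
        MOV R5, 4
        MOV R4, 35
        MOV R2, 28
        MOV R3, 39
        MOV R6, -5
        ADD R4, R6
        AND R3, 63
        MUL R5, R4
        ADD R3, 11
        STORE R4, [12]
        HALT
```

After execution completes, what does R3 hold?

after MOV R5, 4: R5=4
after MOV R4, 35: R4=35
after MOV R2, 28: R2=28
after MOV R3, 39: R3=39
after MOV R6, -5: R6=-5
after ADD R4, R6: R4=35+(-5)=30
after AND R3, 63: R3=39&63=39
after MUL R5, R4: R5=4*30=120
after ADD R3, 11: R3=39+11=50
STORE R4, [12] → M[12]=30
halt.

50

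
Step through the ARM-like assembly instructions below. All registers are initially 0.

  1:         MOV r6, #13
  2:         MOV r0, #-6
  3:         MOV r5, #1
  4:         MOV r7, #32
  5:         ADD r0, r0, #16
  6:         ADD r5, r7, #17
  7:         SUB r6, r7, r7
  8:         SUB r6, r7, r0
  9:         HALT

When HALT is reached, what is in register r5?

49

after MOV r6, #13: r6=13
after MOV r0, #-6: r0=-6
after MOV r5, #1: r5=1
after MOV r7, #32: r7=32
after ADD r0, r0, #16: r0=(-6)+16=10
after ADD r5, r7, #17: r5=32+17=49
after SUB r6, r7, r7: r6=32-32=0
after SUB r6, r7, r0: r6=32-10=22
halt.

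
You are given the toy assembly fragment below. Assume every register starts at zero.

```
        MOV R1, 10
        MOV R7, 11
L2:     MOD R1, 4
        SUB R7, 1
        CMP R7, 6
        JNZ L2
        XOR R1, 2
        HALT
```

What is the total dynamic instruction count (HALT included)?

24

R1=10
R7=11
R1=10%4=2
R7=11-1=10
CMP R7, 6  (cmp 10,6)
JNZ L2: taken
R1=2%4=2
R7=10-1=9
CMP R7, 6  (cmp 9,6)
JNZ L2: taken
R1=2%4=2
R7=9-1=8
CMP R7, 6  (cmp 8,6)
JNZ L2: taken
R1=2%4=2
R7=8-1=7
CMP R7, 6  (cmp 7,6)
JNZ L2: taken
R1=2%4=2
R7=7-1=6
CMP R7, 6  (cmp 6,6)
JNZ L2: not taken
R1=2^2=0
halt.
Total executed instructions: 24.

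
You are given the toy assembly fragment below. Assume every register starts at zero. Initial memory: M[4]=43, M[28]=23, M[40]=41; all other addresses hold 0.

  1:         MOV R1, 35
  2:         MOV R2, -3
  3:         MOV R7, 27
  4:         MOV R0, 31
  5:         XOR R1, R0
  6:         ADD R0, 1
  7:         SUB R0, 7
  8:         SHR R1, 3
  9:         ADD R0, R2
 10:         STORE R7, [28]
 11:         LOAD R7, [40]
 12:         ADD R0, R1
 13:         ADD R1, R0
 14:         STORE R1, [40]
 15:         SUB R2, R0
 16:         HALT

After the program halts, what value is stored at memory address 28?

27

after MOV R1, 35: R1=35
after MOV R2, -3: R2=-3
after MOV R7, 27: R7=27
after MOV R0, 31: R0=31
after XOR R1, R0: R1=35^31=60
after ADD R0, 1: R0=31+1=32
after SUB R0, 7: R0=32-7=25
after SHR R1, 3: R1=60>>3=7
after ADD R0, R2: R0=25+(-3)=22
STORE R7, [28] → M[28]=27
after LOAD R7, [40]: R7=M[40]=41
after ADD R0, R1: R0=22+7=29
after ADD R1, R0: R1=7+29=36
STORE R1, [40] → M[40]=36
after SUB R2, R0: R2=(-3)-29=-32
halt.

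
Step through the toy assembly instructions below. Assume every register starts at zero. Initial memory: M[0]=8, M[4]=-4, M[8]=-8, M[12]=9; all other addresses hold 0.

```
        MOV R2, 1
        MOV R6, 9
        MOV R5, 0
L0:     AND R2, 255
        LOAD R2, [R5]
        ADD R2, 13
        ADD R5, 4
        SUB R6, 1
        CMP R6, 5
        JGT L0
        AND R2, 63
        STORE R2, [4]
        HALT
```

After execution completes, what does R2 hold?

R2=1
R6=9
R5=0
R2=1&255=1
R2=M[0]=8
R2=8+13=21
R5=0+4=4
R6=9-1=8
CMP R6, 5  (cmp 8,5)
JGT L0: taken
R2=21&255=21
R2=M[4]=-4
R2=(-4)+13=9
R5=4+4=8
R6=8-1=7
CMP R6, 5  (cmp 7,5)
JGT L0: taken
R2=9&255=9
R2=M[8]=-8
R2=(-8)+13=5
R5=8+4=12
R6=7-1=6
CMP R6, 5  (cmp 6,5)
JGT L0: taken
R2=5&255=5
R2=M[12]=9
R2=9+13=22
R5=12+4=16
R6=6-1=5
CMP R6, 5  (cmp 5,5)
JGT L0: not taken
R2=22&63=22
STORE R2, [4] → M[4]=22
halt.

22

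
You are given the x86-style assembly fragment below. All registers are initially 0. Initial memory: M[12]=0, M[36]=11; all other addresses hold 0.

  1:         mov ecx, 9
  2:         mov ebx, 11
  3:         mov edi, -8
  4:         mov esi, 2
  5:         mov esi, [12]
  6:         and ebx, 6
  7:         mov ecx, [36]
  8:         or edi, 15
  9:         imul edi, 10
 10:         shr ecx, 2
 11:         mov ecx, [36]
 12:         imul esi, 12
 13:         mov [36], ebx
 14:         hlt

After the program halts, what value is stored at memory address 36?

2

after mov ecx, 9: ecx=9
after mov ebx, 11: ebx=11
after mov edi, -8: edi=-8
after mov esi, 2: esi=2
after mov esi, [12]: esi=M[12]=0
after and ebx, 6: ebx=11&6=2
after mov ecx, [36]: ecx=M[36]=11
after or edi, 15: edi=(-8)|15=-1
after imul edi, 10: edi=(-1)*10=-10
after shr ecx, 2: ecx=11>>2=2
after mov ecx, [36]: ecx=M[36]=11
after imul esi, 12: esi=0*12=0
mov [36], ebx → M[36]=2
halt.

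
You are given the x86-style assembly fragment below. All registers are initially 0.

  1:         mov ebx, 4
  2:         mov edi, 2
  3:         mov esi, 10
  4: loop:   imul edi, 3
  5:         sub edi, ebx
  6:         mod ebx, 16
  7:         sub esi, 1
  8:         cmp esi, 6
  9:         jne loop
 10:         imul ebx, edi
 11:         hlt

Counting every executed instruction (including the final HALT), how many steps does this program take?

29

after mov ebx, 4: ebx=4
after mov edi, 2: edi=2
after mov esi, 10: esi=10
after imul edi, 3: edi=2*3=6
after sub edi, ebx: edi=6-4=2
after mod ebx, 16: ebx=4%16=4
after sub esi, 1: esi=10-1=9
cmp esi, 6  (cmp 9,6)
jne loop: taken
after imul edi, 3: edi=2*3=6
after sub edi, ebx: edi=6-4=2
after mod ebx, 16: ebx=4%16=4
after sub esi, 1: esi=9-1=8
cmp esi, 6  (cmp 8,6)
jne loop: taken
after imul edi, 3: edi=2*3=6
after sub edi, ebx: edi=6-4=2
after mod ebx, 16: ebx=4%16=4
after sub esi, 1: esi=8-1=7
cmp esi, 6  (cmp 7,6)
jne loop: taken
after imul edi, 3: edi=2*3=6
after sub edi, ebx: edi=6-4=2
after mod ebx, 16: ebx=4%16=4
after sub esi, 1: esi=7-1=6
cmp esi, 6  (cmp 6,6)
jne loop: not taken
after imul ebx, edi: ebx=4*2=8
halt.
Total executed instructions: 29.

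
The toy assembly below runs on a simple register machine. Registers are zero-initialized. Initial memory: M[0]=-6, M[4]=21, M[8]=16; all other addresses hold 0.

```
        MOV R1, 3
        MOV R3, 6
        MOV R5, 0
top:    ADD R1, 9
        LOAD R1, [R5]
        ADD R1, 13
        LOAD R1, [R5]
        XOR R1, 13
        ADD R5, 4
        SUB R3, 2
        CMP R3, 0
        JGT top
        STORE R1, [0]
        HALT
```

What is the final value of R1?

after MOV R1, 3: R1=3
after MOV R3, 6: R3=6
after MOV R5, 0: R5=0
after ADD R1, 9: R1=3+9=12
after LOAD R1, [R5]: R1=M[0]=-6
after ADD R1, 13: R1=(-6)+13=7
after LOAD R1, [R5]: R1=M[0]=-6
after XOR R1, 13: R1=(-6)^13=-9
after ADD R5, 4: R5=0+4=4
after SUB R3, 2: R3=6-2=4
CMP R3, 0  (cmp 4,0)
JGT top: taken
after ADD R1, 9: R1=(-9)+9=0
after LOAD R1, [R5]: R1=M[4]=21
after ADD R1, 13: R1=21+13=34
after LOAD R1, [R5]: R1=M[4]=21
after XOR R1, 13: R1=21^13=24
after ADD R5, 4: R5=4+4=8
after SUB R3, 2: R3=4-2=2
CMP R3, 0  (cmp 2,0)
JGT top: taken
after ADD R1, 9: R1=24+9=33
after LOAD R1, [R5]: R1=M[8]=16
after ADD R1, 13: R1=16+13=29
after LOAD R1, [R5]: R1=M[8]=16
after XOR R1, 13: R1=16^13=29
after ADD R5, 4: R5=8+4=12
after SUB R3, 2: R3=2-2=0
CMP R3, 0  (cmp 0,0)
JGT top: not taken
STORE R1, [0] → M[0]=29
halt.

29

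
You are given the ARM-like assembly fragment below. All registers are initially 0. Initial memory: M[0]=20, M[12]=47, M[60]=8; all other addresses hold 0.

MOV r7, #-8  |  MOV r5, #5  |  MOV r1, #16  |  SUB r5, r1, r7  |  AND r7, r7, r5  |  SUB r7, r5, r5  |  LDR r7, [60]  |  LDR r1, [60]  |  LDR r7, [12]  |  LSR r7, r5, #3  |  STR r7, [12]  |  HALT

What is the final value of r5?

MOV r7, #-8 → r7=-8
MOV r5, #5 → r5=5
MOV r1, #16 → r1=16
SUB r5, r1, r7 → r5=16-(-8)=24
AND r7, r7, r5 → r7=(-8)&24=24
SUB r7, r5, r5 → r7=24-24=0
LDR r7, [60] → r7=M[60]=8
LDR r1, [60] → r1=M[60]=8
LDR r7, [12] → r7=M[12]=47
LSR r7, r5, #3 → r7=24>>3=3
STR r7, [12] → M[12]=3
halt.

24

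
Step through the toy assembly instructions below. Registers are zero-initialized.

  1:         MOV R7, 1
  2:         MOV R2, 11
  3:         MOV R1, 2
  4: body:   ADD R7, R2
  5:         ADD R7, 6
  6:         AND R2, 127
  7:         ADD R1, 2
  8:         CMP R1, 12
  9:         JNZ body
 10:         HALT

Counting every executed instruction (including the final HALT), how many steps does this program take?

34

after MOV R7, 1: R7=1
after MOV R2, 11: R2=11
after MOV R1, 2: R1=2
after ADD R7, R2: R7=1+11=12
after ADD R7, 6: R7=12+6=18
after AND R2, 127: R2=11&127=11
after ADD R1, 2: R1=2+2=4
CMP R1, 12  (cmp 4,12)
JNZ body: taken
after ADD R7, R2: R7=18+11=29
after ADD R7, 6: R7=29+6=35
after AND R2, 127: R2=11&127=11
after ADD R1, 2: R1=4+2=6
CMP R1, 12  (cmp 6,12)
JNZ body: taken
after ADD R7, R2: R7=35+11=46
after ADD R7, 6: R7=46+6=52
after AND R2, 127: R2=11&127=11
after ADD R1, 2: R1=6+2=8
CMP R1, 12  (cmp 8,12)
JNZ body: taken
after ADD R7, R2: R7=52+11=63
after ADD R7, 6: R7=63+6=69
after AND R2, 127: R2=11&127=11
after ADD R1, 2: R1=8+2=10
CMP R1, 12  (cmp 10,12)
JNZ body: taken
after ADD R7, R2: R7=69+11=80
after ADD R7, 6: R7=80+6=86
after AND R2, 127: R2=11&127=11
after ADD R1, 2: R1=10+2=12
CMP R1, 12  (cmp 12,12)
JNZ body: not taken
halt.
Total executed instructions: 34.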